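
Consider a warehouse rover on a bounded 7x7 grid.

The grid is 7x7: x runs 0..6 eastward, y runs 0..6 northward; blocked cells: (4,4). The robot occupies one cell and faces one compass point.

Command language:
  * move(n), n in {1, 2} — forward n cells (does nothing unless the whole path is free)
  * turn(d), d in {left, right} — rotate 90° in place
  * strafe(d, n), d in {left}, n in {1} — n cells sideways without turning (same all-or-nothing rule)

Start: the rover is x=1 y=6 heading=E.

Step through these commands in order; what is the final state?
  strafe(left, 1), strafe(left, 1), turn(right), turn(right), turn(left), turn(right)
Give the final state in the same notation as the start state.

t0: x=1 y=6 heading=E
t=1 strafe(left, 1) ⇒ x=1 y=6 heading=E
t=2 strafe(left, 1) ⇒ x=1 y=6 heading=E
t=3 turn(right) ⇒ x=1 y=6 heading=S
t=4 turn(right) ⇒ x=1 y=6 heading=W
t=5 turn(left) ⇒ x=1 y=6 heading=S
t=6 turn(right) ⇒ x=1 y=6 heading=W

x=1 y=6 heading=W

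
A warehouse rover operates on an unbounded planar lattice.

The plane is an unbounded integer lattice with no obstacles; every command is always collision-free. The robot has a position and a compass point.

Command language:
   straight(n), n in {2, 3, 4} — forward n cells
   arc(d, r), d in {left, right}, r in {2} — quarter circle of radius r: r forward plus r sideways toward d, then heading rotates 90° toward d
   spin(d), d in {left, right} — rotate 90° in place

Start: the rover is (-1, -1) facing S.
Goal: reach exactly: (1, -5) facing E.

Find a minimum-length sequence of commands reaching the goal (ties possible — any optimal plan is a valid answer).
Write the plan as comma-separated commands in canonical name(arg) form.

straight(2), arc(left, 2)

initial: (-1, -1) facing S
step 1 (straight(2)): (-1, -3) facing S
step 2 (arc(left, 2)): (1, -5) facing E
minimal: 2 command(s), checked below 2.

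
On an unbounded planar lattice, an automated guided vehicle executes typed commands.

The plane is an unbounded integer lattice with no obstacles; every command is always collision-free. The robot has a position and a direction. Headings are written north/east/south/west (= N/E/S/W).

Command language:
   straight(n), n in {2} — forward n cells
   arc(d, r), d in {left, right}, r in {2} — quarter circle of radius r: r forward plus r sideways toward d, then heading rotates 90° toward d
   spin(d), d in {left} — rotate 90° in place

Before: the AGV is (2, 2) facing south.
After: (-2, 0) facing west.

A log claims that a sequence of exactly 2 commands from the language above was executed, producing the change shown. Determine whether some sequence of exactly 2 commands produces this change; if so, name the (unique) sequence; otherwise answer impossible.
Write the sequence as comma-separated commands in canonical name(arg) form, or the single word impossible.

arc(right, 2), straight(2)

key: running straight(2) before arc(right, 2) would end elsewhere — order is forced
from: (2, 2) facing south
t=1 arc(right, 2) ⇒ (0, 0) facing west
t=2 straight(2) ⇒ (-2, 0) facing west
uniquely the one of 16 2-step routes that fits.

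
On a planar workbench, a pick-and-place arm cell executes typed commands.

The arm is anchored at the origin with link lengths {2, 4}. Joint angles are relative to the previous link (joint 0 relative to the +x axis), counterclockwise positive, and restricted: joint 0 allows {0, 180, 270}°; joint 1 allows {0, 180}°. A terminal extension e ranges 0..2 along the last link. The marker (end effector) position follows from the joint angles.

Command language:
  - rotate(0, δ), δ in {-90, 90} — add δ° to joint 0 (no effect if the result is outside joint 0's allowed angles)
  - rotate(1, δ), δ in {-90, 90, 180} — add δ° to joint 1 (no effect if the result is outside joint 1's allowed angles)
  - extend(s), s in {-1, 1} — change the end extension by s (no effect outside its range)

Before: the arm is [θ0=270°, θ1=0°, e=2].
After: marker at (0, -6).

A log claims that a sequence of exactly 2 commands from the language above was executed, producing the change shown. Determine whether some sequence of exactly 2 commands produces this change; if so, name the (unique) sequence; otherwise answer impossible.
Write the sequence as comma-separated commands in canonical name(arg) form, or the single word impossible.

extend(-1), extend(-1)

start: [θ0=270°, θ1=0°, e=2]
[1] after extend(-1): [θ0=270°, θ1=0°, e=1]
[2] after extend(-1): [θ0=270°, θ1=0°, e=0]
uniquely the one of 49 2-step routes that fits.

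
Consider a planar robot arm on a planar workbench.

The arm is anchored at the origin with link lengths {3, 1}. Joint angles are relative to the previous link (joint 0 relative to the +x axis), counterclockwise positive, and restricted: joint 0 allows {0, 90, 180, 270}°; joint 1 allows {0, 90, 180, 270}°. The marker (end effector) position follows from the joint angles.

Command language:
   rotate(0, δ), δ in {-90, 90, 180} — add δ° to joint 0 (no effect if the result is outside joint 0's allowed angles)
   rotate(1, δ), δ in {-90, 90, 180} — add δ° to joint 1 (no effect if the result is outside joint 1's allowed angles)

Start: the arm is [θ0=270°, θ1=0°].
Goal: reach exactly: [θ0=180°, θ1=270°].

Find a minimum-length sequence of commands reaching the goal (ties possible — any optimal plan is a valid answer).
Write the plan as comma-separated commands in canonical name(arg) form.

from: [θ0=270°, θ1=0°]
1. rotate(1, -90) → [θ0=270°, θ1=270°]
2. rotate(0, -90) → [θ0=180°, θ1=270°]
no 1-step plan works, so 2 is optimal.

rotate(1, -90), rotate(0, -90)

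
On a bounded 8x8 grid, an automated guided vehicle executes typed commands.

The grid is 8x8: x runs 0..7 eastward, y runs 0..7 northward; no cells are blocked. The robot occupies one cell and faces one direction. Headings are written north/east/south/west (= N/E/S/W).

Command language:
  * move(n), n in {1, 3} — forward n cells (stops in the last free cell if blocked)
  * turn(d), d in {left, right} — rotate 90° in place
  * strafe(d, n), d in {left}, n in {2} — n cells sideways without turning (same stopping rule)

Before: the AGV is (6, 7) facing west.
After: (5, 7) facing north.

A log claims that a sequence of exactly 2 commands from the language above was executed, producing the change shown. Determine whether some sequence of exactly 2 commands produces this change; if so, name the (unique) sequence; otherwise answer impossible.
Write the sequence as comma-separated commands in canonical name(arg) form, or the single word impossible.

key: cell and facing (now N) both changed — the 2 commands mix motion and turning
t0: (6, 7) facing west
step 1 (move(1)): (5, 7) facing west
step 2 (turn(right)): (5, 7) facing north
uniquely the one of 25 2-step routes that fits.

move(1), turn(right)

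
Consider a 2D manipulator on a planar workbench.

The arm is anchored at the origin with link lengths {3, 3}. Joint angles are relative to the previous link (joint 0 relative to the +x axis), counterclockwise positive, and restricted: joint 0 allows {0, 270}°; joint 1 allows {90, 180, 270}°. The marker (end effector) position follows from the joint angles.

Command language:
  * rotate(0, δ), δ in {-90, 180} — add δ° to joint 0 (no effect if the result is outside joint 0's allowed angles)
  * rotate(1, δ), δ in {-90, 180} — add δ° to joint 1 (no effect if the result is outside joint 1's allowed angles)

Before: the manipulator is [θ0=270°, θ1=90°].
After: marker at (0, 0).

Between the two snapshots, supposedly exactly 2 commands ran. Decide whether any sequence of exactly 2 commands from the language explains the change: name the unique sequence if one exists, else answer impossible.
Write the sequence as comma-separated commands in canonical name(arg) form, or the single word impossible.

key: order matters: swapping rotate(1, 180) and rotate(1, -90) lands elsewhere
t0: [θ0=270°, θ1=90°]
step 1 (rotate(1, 180)): [θ0=270°, θ1=270°]
step 2 (rotate(1, -90)): [θ0=270°, θ1=180°]
uniquely the one of 16 2-step routes that fits.

rotate(1, 180), rotate(1, -90)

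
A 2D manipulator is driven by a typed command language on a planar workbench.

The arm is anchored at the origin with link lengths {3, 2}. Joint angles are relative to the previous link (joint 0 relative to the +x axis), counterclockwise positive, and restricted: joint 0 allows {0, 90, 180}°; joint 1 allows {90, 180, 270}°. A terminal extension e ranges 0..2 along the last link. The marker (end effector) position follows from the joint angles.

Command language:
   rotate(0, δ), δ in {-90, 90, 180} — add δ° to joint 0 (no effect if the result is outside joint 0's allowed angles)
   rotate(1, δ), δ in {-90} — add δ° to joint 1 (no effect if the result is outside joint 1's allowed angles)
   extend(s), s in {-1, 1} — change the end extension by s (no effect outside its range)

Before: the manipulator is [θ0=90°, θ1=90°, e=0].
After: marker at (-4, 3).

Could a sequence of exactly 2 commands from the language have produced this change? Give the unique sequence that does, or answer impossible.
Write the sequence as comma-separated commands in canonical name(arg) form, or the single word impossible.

t0: [θ0=90°, θ1=90°, e=0]
step 1 (extend(1)): [θ0=90°, θ1=90°, e=1]
step 2 (extend(1)): [θ0=90°, θ1=90°, e=2]
all 36 alternatives checked — unique.

extend(1), extend(1)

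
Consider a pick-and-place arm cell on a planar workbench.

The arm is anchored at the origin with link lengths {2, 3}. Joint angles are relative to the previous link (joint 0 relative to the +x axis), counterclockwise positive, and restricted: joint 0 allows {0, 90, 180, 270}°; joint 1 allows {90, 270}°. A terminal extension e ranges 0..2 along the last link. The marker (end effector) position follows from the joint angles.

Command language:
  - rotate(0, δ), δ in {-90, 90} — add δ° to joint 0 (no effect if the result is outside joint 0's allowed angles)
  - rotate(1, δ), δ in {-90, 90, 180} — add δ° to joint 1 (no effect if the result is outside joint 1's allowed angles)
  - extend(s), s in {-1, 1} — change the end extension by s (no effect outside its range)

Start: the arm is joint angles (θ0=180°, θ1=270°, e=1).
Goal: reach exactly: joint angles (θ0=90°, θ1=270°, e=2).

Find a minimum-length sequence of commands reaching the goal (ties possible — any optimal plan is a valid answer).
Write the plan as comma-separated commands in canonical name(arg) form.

t0: joint angles (θ0=180°, θ1=270°, e=1)
step 1 (extend(1)): joint angles (θ0=180°, θ1=270°, e=2)
step 2 (rotate(0, -90)): joint angles (θ0=90°, θ1=270°, e=2)
nothing shorter than 2 reaches the goal.

extend(1), rotate(0, -90)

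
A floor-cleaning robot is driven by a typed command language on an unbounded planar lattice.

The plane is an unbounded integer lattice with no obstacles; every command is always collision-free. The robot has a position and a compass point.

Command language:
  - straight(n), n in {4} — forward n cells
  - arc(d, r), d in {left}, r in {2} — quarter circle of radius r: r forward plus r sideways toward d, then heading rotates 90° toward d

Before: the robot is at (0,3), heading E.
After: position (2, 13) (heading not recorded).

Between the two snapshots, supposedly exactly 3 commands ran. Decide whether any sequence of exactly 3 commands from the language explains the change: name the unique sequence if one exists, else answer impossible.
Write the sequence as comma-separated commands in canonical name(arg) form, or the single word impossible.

arc(left, 2), straight(4), straight(4)

key: running straight(4) before arc(left, 2) would end elsewhere — order is forced
begin: at (0,3), heading E
t=1 arc(left, 2) ⇒ at (2,5), heading N
t=2 straight(4) ⇒ at (2,9), heading N
t=3 straight(4) ⇒ at (2,13), heading N
no other 3-command option fits: unique.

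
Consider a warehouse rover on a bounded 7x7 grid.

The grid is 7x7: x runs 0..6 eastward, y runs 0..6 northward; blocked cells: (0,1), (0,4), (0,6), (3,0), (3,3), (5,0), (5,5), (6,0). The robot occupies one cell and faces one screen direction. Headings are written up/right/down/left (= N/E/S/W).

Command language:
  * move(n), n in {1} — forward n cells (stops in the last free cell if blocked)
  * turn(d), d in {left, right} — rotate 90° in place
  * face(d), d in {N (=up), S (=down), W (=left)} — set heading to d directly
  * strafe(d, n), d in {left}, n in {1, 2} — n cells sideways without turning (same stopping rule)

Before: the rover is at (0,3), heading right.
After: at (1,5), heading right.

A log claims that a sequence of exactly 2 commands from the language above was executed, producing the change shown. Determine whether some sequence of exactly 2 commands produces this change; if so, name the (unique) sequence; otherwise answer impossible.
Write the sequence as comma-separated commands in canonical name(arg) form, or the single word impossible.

key: order matters: swapping move(1) and strafe(left, 2) lands elsewhere
begin: at (0,3), heading right
[1] after move(1): at (1,3), heading right
[2] after strafe(left, 2): at (1,5), heading right
no rival 2-sequence matches.

move(1), strafe(left, 2)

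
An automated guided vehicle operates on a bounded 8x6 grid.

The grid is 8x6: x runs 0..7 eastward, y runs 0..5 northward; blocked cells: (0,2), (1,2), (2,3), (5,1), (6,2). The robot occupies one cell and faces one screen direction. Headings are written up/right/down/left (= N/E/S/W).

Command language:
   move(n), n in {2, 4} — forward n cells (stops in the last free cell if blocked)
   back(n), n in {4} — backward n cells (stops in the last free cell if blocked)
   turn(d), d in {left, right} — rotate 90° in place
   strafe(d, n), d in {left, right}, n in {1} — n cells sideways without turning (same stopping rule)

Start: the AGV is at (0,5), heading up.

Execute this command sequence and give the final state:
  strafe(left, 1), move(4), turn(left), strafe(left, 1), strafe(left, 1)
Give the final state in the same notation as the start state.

t0: at (0,5), heading up
t=1 strafe(left, 1) ⇒ at (0,5), heading up
t=2 move(4) ⇒ at (0,5), heading up
t=3 turn(left) ⇒ at (0,5), heading left
t=4 strafe(left, 1) ⇒ at (0,4), heading left
t=5 strafe(left, 1) ⇒ at (0,3), heading left

at (0,3), heading left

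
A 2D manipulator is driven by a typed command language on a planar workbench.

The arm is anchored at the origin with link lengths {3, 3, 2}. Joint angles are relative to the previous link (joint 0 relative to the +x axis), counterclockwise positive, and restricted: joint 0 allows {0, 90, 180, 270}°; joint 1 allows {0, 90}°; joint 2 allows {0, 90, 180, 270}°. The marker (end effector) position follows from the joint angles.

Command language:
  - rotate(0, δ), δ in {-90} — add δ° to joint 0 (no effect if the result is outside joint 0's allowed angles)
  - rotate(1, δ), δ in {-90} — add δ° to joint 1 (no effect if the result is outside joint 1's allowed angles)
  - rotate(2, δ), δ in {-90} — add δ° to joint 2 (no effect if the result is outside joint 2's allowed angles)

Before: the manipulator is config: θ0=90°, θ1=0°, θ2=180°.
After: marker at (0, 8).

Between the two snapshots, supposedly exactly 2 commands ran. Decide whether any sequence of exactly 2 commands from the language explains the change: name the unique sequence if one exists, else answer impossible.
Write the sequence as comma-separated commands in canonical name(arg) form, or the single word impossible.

rotate(2, -90), rotate(2, -90)

start: config: θ0=90°, θ1=0°, θ2=180°
t=1 rotate(2, -90) ⇒ config: θ0=90°, θ1=0°, θ2=90°
t=2 rotate(2, -90) ⇒ config: θ0=90°, θ1=0°, θ2=0°
uniquely the one of 9 2-step routes that fits.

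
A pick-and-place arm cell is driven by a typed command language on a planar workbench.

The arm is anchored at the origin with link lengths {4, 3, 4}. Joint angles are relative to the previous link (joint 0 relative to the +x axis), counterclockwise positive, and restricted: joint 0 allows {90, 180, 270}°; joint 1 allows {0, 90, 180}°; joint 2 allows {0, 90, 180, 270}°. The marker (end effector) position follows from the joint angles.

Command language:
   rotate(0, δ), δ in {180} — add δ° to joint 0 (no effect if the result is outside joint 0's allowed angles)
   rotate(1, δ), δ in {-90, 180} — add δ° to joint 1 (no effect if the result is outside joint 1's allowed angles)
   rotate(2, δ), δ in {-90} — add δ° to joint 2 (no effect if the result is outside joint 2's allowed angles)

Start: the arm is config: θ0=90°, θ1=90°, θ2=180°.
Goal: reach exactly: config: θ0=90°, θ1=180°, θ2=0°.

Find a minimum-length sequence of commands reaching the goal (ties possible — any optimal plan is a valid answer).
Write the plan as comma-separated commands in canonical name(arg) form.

rotate(1, -90), rotate(2, -90), rotate(2, -90), rotate(1, 180)

start: config: θ0=90°, θ1=90°, θ2=180°
1. rotate(1, -90) → config: θ0=90°, θ1=0°, θ2=180°
2. rotate(2, -90) → config: θ0=90°, θ1=0°, θ2=90°
3. rotate(2, -90) → config: θ0=90°, θ1=0°, θ2=0°
4. rotate(1, 180) → config: θ0=90°, θ1=180°, θ2=0°
minimal: 4 command(s), checked below 4.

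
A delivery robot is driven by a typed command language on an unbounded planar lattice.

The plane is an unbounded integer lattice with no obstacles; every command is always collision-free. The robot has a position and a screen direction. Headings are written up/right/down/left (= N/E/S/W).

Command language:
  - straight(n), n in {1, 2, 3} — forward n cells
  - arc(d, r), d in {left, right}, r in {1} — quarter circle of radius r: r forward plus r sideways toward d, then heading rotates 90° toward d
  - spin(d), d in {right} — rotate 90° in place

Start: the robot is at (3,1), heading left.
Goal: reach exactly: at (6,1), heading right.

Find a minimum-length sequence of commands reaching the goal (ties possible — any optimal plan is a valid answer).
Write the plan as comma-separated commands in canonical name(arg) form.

spin(right), spin(right), straight(3)

t0: at (3,1), heading left
step 1 (spin(right)): at (3,1), heading up
step 2 (spin(right)): at (3,1), heading right
step 3 (straight(3)): at (6,1), heading right
minimal: 3 command(s), checked below 3.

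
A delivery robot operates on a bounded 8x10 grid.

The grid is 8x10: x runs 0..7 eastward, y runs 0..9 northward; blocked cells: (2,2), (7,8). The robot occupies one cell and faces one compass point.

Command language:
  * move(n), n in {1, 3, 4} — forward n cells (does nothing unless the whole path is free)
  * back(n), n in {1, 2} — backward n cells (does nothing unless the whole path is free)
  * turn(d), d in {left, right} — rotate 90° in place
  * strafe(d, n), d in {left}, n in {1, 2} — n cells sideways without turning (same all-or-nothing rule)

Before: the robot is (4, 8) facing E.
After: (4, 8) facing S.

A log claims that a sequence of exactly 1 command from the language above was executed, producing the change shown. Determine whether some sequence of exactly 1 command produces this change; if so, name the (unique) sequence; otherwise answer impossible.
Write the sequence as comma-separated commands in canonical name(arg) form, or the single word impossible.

turn(right)

key: parked at (4,8) the whole time — nothing moves the robot
from: (4, 8) facing E
step 1 (turn(right)): (4, 8) facing S
no rival 1-sequence matches.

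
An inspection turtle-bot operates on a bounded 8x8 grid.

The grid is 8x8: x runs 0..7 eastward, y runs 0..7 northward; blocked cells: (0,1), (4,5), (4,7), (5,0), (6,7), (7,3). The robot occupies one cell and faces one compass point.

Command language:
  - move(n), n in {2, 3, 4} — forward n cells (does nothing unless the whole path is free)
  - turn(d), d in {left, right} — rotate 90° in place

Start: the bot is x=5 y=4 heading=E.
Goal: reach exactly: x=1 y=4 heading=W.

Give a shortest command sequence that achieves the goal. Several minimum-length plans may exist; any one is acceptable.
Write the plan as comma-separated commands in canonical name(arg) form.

begin: x=5 y=4 heading=E
[1] after turn(left): x=5 y=4 heading=N
[2] after turn(left): x=5 y=4 heading=W
[3] after move(4): x=1 y=4 heading=W
no 2-step plan works, so 3 is optimal.

turn(left), turn(left), move(4)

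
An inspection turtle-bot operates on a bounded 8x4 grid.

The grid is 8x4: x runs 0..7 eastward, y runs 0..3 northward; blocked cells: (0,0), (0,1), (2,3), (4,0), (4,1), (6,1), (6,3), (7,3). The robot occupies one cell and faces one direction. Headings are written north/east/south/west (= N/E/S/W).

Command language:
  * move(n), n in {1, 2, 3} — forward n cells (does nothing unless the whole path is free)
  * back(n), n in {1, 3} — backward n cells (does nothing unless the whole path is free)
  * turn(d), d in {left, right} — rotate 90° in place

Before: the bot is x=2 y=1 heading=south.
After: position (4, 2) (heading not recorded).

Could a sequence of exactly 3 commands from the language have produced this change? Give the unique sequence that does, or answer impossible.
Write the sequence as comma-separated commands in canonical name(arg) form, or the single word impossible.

key: running move(2) before back(1) would end elsewhere — order is forced
begin: x=2 y=1 heading=south
step 1 (back(1)): x=2 y=2 heading=south
step 2 (turn(left)): x=2 y=2 heading=east
step 3 (move(2)): x=4 y=2 heading=east
no other 3-command option fits: unique.

back(1), turn(left), move(2)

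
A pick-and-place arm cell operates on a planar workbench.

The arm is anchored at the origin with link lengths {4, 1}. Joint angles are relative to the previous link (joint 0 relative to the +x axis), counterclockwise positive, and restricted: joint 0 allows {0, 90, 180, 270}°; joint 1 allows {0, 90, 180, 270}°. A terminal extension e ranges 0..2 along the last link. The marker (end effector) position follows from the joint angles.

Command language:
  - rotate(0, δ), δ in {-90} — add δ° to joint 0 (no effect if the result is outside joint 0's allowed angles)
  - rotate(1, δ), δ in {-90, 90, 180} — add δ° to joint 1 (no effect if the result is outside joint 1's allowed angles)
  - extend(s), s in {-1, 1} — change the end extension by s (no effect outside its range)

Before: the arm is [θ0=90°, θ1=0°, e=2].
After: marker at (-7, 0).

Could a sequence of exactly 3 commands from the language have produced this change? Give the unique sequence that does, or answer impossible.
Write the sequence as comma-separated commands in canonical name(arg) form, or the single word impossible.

rotate(0, -90), rotate(0, -90), rotate(0, -90)

t0: [θ0=90°, θ1=0°, e=2]
step 1 (rotate(0, -90)): [θ0=0°, θ1=0°, e=2]
step 2 (rotate(0, -90)): [θ0=270°, θ1=0°, e=2]
step 3 (rotate(0, -90)): [θ0=180°, θ1=0°, e=2]
all 216 alternatives checked — unique.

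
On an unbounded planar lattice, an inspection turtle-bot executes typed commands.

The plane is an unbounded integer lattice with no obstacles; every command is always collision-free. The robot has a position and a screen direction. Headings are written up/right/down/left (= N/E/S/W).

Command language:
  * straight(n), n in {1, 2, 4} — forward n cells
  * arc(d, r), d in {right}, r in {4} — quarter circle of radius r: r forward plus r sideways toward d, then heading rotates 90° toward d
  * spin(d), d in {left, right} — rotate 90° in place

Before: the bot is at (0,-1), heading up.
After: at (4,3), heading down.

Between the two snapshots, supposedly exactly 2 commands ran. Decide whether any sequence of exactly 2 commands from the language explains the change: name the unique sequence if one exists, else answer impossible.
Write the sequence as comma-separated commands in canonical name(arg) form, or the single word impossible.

arc(right, 4), spin(right)

key: position moved to (4,3) AND the heading swung to S — translation plus rotation needed
start: at (0,-1), heading up
1. arc(right, 4) → at (4,3), heading right
2. spin(right) → at (4,3), heading down
no rival 2-sequence matches.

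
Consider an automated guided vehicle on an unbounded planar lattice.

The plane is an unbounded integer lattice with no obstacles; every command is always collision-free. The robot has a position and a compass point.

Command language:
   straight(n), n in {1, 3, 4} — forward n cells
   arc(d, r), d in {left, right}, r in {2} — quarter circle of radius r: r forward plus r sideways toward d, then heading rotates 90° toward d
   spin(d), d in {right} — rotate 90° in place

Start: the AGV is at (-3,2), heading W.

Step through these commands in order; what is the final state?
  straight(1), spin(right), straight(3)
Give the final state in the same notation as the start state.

at (-4,5), heading N

initial: at (-3,2), heading W
1. straight(1) → at (-4,2), heading W
2. spin(right) → at (-4,2), heading N
3. straight(3) → at (-4,5), heading N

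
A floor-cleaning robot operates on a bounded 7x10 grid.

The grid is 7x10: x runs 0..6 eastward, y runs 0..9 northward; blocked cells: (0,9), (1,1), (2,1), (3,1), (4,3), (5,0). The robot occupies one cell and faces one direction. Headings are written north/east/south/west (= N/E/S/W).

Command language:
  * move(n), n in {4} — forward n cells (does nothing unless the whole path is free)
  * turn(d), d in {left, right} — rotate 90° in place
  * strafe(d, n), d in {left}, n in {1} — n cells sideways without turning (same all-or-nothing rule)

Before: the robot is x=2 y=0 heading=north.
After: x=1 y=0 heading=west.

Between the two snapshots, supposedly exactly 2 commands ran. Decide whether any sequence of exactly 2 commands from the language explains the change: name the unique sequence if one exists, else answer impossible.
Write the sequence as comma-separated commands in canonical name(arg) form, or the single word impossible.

strafe(left, 1), turn(left)

key: cell and facing (now W) both changed — the 2 commands mix motion and turning
from: x=2 y=0 heading=north
t=1 strafe(left, 1) ⇒ x=1 y=0 heading=north
t=2 turn(left) ⇒ x=1 y=0 heading=west
uniquely the one of 16 2-step routes that fits.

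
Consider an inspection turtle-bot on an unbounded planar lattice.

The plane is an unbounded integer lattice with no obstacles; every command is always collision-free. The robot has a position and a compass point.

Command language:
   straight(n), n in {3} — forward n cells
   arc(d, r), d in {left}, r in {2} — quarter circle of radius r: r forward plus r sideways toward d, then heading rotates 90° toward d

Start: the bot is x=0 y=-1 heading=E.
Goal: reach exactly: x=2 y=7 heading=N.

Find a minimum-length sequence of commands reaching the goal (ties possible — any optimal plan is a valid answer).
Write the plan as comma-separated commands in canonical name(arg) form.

arc(left, 2), straight(3), straight(3)

initial: x=0 y=-1 heading=E
step 1 (arc(left, 2)): x=2 y=1 heading=N
step 2 (straight(3)): x=2 y=4 heading=N
step 3 (straight(3)): x=2 y=7 heading=N
shorter routes all fall short; 3 is best.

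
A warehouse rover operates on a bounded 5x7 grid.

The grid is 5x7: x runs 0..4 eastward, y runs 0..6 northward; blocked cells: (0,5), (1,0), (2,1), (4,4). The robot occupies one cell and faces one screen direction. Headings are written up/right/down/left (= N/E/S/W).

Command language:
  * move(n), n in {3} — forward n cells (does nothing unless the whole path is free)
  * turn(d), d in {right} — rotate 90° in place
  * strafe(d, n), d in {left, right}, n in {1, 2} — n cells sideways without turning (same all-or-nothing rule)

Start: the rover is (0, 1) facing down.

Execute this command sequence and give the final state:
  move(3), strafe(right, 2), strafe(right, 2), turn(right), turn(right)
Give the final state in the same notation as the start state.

t0: (0, 1) facing down
[1] after move(3): (0, 1) facing down
[2] after strafe(right, 2): (0, 1) facing down
[3] after strafe(right, 2): (0, 1) facing down
[4] after turn(right): (0, 1) facing left
[5] after turn(right): (0, 1) facing up

(0, 1) facing up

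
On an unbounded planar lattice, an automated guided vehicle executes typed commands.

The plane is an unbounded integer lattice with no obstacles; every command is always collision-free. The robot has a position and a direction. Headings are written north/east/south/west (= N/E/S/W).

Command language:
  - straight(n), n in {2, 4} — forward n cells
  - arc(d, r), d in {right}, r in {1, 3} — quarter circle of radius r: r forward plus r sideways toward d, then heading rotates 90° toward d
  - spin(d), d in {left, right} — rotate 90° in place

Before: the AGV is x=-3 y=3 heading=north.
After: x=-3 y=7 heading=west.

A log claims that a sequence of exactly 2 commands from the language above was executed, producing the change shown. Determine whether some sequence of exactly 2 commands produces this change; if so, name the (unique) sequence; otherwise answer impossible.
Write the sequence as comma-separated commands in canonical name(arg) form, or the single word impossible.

straight(4), spin(left)

key: position moved to (-3,7) AND the heading swung to W — translation plus rotation needed
from: x=-3 y=3 heading=north
t=1 straight(4) ⇒ x=-3 y=7 heading=north
t=2 spin(left) ⇒ x=-3 y=7 heading=west
all 36 alternatives checked — unique.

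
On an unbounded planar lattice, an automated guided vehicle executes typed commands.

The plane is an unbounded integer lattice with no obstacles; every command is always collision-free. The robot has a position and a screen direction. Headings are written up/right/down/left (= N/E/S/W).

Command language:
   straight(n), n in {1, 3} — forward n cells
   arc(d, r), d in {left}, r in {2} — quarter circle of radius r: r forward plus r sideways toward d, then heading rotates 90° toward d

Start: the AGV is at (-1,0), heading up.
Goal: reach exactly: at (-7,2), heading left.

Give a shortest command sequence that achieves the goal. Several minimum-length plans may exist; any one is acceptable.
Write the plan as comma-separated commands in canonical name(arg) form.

begin: at (-1,0), heading up
t=1 arc(left, 2) ⇒ at (-3,2), heading left
t=2 straight(3) ⇒ at (-6,2), heading left
t=3 straight(1) ⇒ at (-7,2), heading left
minimal: 3 command(s), checked below 3.

arc(left, 2), straight(3), straight(1)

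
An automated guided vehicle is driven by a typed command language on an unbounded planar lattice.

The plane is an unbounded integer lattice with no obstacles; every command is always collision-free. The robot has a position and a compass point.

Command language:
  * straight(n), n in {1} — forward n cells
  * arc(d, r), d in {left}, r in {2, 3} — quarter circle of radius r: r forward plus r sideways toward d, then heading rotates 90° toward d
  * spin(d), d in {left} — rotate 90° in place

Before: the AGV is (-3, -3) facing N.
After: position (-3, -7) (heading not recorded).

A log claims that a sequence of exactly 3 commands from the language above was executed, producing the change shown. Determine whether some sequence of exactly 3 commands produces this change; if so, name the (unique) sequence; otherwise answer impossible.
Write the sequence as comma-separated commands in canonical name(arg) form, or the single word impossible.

spin(left), arc(left, 2), arc(left, 2)

key: running arc(left, 2) before spin(left) would end elsewhere — order is forced
initial: (-3, -3) facing N
step 1 (spin(left)): (-3, -3) facing W
step 2 (arc(left, 2)): (-5, -5) facing S
step 3 (arc(left, 2)): (-3, -7) facing E
uniquely the one of 64 3-step routes that fits.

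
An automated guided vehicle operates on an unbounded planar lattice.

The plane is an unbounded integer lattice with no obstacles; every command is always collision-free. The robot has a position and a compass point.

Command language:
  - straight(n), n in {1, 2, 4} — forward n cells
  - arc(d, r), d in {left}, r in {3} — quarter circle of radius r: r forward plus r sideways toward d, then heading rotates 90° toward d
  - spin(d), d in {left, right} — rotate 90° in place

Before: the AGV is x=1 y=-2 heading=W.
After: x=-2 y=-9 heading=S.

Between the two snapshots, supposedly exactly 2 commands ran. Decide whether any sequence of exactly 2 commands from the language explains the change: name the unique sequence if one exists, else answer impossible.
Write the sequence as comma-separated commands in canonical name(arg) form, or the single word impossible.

key: order matters: swapping arc(left, 3) and straight(4) lands elsewhere
start: x=1 y=-2 heading=W
t=1 arc(left, 3) ⇒ x=-2 y=-5 heading=S
t=2 straight(4) ⇒ x=-2 y=-9 heading=S
all 36 alternatives checked — unique.

arc(left, 3), straight(4)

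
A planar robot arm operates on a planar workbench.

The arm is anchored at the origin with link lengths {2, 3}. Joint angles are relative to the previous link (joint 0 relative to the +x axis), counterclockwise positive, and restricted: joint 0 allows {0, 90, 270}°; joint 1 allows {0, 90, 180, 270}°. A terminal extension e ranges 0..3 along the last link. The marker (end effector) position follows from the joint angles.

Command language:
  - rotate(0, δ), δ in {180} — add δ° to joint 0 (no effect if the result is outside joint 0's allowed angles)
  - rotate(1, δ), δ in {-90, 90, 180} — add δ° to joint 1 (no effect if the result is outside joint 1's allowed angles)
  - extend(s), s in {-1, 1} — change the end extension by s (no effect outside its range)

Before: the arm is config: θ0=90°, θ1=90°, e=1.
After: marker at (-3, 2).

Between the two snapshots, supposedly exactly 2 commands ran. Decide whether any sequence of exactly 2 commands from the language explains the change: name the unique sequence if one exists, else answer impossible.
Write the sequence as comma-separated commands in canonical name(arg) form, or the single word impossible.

extend(-1), extend(-1)

begin: config: θ0=90°, θ1=90°, e=1
step 1 (extend(-1)): config: θ0=90°, θ1=90°, e=0
step 2 (extend(-1)): config: θ0=90°, θ1=90°, e=0
all 36 alternatives checked — unique.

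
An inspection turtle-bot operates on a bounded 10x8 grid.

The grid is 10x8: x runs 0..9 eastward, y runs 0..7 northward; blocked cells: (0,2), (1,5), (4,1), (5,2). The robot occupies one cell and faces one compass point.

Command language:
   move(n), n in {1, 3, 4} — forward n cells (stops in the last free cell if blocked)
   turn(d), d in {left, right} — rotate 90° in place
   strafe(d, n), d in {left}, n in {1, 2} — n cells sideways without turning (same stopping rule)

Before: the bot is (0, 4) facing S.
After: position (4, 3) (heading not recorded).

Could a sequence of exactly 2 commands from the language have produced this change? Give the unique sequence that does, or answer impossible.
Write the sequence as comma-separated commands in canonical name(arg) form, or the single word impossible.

no 2-step route produces this change.

impossible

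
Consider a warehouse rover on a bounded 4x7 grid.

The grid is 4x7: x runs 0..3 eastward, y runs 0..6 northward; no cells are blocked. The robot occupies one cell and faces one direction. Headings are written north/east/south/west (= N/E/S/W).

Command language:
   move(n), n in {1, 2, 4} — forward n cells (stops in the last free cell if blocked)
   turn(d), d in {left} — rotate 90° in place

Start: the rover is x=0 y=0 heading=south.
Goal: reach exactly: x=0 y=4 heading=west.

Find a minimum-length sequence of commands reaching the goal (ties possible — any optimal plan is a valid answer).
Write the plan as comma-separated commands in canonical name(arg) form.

t0: x=0 y=0 heading=south
[1] after turn(left): x=0 y=0 heading=east
[2] after turn(left): x=0 y=0 heading=north
[3] after move(4): x=0 y=4 heading=north
[4] after turn(left): x=0 y=4 heading=west
no 3-step plan works, so 4 is optimal.

turn(left), turn(left), move(4), turn(left)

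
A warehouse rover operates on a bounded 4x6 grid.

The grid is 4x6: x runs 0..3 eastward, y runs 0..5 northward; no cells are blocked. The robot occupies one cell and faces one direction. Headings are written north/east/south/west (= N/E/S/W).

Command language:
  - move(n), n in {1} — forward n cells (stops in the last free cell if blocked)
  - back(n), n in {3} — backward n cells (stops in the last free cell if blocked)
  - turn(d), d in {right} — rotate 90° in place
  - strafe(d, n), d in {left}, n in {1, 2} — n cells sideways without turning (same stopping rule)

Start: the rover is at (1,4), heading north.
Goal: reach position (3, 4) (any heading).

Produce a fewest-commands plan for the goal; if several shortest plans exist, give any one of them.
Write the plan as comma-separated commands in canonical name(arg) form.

initial: at (1,4), heading north
1. turn(right) → at (1,4), heading east
2. move(1) → at (2,4), heading east
3. move(1) → at (3,4), heading east
nothing shorter than 3 reaches the goal.

turn(right), move(1), move(1)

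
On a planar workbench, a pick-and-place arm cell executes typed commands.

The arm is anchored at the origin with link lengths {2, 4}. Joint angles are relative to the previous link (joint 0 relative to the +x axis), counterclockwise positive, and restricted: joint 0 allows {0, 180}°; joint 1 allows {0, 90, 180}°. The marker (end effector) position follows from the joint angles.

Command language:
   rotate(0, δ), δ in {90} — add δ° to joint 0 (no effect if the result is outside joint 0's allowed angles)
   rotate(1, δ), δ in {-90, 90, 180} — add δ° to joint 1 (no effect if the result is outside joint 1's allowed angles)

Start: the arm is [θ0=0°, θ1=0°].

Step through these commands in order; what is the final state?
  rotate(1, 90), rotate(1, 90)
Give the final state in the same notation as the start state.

[θ0=0°, θ1=180°]

initial: [θ0=0°, θ1=0°]
t=1 rotate(1, 90) ⇒ [θ0=0°, θ1=90°]
t=2 rotate(1, 90) ⇒ [θ0=0°, θ1=180°]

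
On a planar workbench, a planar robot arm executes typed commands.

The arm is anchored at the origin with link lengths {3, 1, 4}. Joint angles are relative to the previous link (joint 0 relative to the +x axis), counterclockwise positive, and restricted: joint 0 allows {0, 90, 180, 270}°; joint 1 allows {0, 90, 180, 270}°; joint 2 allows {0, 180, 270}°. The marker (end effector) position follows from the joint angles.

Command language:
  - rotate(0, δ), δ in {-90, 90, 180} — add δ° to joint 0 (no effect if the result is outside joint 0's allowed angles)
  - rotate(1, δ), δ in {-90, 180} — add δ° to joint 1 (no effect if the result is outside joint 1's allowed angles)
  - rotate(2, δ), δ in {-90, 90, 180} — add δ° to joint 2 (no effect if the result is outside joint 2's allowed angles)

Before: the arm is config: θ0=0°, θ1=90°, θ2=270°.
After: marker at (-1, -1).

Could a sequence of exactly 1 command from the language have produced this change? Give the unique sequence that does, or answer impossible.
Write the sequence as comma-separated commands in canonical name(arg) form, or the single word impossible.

initial: config: θ0=0°, θ1=90°, θ2=270°
step 1 (rotate(1, 180)): config: θ0=0°, θ1=270°, θ2=270°
uniquely the one of 8 1-step routes that fits.

rotate(1, 180)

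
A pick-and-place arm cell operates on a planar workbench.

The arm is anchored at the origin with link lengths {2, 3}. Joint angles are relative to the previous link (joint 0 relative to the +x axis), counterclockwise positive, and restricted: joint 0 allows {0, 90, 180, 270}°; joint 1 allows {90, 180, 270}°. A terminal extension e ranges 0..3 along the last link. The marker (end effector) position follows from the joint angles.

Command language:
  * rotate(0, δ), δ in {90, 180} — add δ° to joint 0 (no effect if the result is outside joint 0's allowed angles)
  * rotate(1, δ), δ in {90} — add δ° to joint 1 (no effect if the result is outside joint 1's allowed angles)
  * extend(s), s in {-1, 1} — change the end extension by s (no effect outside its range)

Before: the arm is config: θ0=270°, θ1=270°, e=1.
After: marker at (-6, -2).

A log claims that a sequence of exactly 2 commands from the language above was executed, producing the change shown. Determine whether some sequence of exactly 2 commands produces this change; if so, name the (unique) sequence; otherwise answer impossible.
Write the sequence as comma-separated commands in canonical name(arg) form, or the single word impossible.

extend(1), extend(1)

begin: config: θ0=270°, θ1=270°, e=1
step 1 (extend(1)): config: θ0=270°, θ1=270°, e=2
step 2 (extend(1)): config: θ0=270°, θ1=270°, e=3
all 25 alternatives checked — unique.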